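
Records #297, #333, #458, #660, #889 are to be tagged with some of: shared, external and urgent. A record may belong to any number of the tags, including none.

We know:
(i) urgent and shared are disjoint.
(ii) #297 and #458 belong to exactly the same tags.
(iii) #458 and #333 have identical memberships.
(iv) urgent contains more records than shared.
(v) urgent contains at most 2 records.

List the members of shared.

shared = {}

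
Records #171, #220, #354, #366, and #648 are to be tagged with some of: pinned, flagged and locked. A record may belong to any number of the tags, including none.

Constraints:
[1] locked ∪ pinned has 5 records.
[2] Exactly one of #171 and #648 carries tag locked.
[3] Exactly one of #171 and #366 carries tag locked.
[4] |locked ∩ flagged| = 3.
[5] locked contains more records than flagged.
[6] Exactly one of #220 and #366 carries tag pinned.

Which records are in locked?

locked = {#220, #354, #366, #648}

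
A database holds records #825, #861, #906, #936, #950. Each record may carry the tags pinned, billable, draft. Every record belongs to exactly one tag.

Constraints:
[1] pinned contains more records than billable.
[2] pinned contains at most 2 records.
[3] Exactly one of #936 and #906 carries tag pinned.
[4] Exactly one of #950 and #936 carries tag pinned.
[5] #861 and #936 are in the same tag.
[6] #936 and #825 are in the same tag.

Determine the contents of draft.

draft = {#825, #861, #936}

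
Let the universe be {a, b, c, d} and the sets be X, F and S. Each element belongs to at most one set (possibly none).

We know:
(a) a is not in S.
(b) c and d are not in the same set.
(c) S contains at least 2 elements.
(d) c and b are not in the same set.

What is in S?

S = {b, d}

From (a): a ∉ S.
Suppose b ∉ S: no assignment then satisfies all the clues, so b ∈ S.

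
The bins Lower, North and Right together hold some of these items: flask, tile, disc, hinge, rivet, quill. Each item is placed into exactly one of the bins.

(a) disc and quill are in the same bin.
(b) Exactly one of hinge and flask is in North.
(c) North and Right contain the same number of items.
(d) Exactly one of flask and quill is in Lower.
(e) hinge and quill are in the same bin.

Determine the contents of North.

North = {flask}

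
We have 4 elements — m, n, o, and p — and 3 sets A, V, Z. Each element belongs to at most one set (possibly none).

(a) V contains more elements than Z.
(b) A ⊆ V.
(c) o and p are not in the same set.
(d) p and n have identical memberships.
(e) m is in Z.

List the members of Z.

Z = {m}

From (e): m ∈ Z.
Suppose n ∈ Z: no assignment then satisfies all the clues, so n ∉ Z.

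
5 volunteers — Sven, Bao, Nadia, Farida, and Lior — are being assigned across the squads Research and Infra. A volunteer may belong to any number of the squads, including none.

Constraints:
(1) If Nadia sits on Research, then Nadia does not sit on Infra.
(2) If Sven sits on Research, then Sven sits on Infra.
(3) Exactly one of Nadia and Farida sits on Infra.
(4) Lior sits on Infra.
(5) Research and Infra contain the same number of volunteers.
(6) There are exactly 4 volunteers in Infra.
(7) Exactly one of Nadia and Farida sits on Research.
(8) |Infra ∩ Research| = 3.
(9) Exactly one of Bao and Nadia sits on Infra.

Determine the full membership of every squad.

Research = {Bao, Lior, Nadia, Sven}; Infra = {Bao, Farida, Lior, Sven}

From (4): Lior ∈ Infra.
Suppose Sven ∉ Research: no assignment then satisfies all the clues, so Sven ∈ Research.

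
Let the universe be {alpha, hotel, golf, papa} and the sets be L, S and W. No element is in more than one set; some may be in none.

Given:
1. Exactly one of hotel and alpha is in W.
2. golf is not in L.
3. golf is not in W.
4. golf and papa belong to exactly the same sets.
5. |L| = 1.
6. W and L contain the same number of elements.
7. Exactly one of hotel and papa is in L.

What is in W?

From (2): golf ∉ L.
From (3): golf ∉ W.
(4): papa matches golf: papa ∉ L.
(4): papa matches golf: papa ∉ W.
(7) (exactly one): hotel ∈ L.
(1) (exactly one): alpha ∈ W.

W = {alpha}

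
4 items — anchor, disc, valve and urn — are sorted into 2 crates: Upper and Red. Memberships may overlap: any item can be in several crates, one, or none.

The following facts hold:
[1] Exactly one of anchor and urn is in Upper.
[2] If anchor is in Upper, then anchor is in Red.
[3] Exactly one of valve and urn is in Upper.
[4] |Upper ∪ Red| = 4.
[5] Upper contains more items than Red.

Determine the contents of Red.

Red = {anchor, urn}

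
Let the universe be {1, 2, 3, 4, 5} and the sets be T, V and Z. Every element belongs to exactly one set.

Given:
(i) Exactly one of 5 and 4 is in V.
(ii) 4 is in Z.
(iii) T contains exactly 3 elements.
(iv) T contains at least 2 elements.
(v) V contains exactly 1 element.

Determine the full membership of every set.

T = {1, 2, 3}; V = {5}; Z = {4}

From (ii): 4 ∈ Z.
(i) (exactly one): 5 ∈ V.
(iii): only 3 candidates remain for T, so all are in.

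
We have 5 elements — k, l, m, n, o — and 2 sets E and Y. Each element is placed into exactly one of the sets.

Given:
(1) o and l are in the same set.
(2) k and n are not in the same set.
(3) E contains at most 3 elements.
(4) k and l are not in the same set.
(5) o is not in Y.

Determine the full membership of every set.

From (5): o ∉ Y.
(1): l matches o: l ∉ Y.
Only one set left: l ∈ E.
Only one set left: o ∈ E.
(4): k ∉ E.
Only one set left: k ∈ Y.
(2): n ∉ Y.
Only one set left: n ∈ E.
(3): E already has 3, so the rest are out.
Only one set left: m ∈ Y.

E = {l, n, o}; Y = {k, m}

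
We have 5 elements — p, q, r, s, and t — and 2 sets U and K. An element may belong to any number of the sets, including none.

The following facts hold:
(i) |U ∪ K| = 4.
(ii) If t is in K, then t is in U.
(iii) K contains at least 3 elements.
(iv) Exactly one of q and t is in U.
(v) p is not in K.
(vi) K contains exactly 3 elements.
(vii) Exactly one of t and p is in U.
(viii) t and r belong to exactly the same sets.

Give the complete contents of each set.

U = {r, s, t}; K = {q, r, t}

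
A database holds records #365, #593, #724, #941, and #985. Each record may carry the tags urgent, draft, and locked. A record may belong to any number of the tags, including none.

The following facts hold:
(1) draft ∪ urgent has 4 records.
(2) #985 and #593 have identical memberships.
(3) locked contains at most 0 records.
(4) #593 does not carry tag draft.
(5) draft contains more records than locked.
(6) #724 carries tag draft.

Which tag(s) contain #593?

#593: urgent

From (4): #593 ∉ draft.
From (6): #724 ∈ draft.
(2): #985 matches #593: #985 ∉ draft.
(3): locked already has 0, so the rest are out.
Suppose #593 ∉ urgent: no assignment then satisfies all the clues, so #593 ∈ urgent.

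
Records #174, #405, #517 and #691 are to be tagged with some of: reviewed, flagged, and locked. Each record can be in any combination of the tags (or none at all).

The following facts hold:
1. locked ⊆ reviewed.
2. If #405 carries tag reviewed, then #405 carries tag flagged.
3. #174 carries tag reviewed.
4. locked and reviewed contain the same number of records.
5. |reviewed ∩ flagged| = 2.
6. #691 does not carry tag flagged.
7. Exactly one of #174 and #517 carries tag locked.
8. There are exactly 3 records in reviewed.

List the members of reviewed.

reviewed = {#174, #405, #691}

From (3): #174 ∈ reviewed.
From (6): #691 ∉ flagged.
Suppose #405 ∉ reviewed: no assignment then satisfies all the clues, so #405 ∈ reviewed.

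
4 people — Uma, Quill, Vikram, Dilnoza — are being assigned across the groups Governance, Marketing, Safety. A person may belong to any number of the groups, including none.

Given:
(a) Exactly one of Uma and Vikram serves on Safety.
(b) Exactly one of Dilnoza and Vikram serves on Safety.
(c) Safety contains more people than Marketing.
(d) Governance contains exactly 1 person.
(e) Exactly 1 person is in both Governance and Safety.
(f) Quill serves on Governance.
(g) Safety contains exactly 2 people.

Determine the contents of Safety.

Safety = {Quill, Vikram}

From (f): Quill ∈ Governance.
(d): Governance already has 1, so the rest are out.
Suppose Uma ∈ Safety: no assignment then satisfies all the clues, so Uma ∉ Safety.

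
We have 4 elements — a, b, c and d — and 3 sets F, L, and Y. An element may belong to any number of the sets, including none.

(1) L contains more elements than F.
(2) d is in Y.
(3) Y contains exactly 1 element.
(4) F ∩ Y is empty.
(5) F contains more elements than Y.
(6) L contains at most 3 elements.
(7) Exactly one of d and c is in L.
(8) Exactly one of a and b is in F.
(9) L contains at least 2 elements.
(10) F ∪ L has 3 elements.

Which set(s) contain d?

From (2): d ∈ Y.
(3): Y already has 1, so the rest are out.
(4) (disjoint): d ∉ F.
Suppose d ∈ L: no assignment then satisfies all the clues, so d ∉ L.

d: Y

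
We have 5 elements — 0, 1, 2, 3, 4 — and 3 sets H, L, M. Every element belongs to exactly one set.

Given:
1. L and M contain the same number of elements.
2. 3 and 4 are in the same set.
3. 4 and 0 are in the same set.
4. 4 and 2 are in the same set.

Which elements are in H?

H = {0, 1, 2, 3, 4}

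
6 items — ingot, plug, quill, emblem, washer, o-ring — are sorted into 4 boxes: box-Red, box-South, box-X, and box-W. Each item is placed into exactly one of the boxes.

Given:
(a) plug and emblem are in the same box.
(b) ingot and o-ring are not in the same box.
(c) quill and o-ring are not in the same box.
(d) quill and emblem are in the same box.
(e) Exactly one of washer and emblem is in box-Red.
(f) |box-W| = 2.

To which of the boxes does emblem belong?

emblem: box-Red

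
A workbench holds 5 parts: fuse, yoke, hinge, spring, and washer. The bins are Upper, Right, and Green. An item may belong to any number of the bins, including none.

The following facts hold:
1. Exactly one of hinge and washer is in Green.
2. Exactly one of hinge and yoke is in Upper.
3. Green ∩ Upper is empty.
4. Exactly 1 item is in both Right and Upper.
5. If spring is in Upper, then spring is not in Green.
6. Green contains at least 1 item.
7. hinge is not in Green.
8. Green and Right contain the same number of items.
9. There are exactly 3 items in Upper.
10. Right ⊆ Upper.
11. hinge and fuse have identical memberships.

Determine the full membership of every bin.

Upper = {fuse, hinge, spring}; Right = {spring}; Green = {washer}

From (7): hinge ∉ Green.
(1) (exactly one): washer ∈ Green.
(3) (disjoint): washer ∉ Upper.
(10) contrapositive: washer ∉ Right.
(11): fuse matches hinge: fuse ∉ Green.
Suppose fuse ∉ Upper: no assignment then satisfies all the clues, so fuse ∈ Upper.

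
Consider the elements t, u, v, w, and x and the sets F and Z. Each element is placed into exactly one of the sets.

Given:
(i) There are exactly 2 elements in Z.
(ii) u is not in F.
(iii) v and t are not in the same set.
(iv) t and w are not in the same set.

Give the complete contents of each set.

From (ii): u ∉ F.
Only one set left: u ∈ Z.
Suppose t ∈ F: no assignment then satisfies all the clues, so t ∉ F.

F = {v, w, x}; Z = {t, u}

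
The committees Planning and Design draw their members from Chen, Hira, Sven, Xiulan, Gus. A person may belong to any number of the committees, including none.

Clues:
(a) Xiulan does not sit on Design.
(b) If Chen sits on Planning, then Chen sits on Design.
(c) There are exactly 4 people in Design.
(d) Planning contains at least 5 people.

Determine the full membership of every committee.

From (a): Xiulan ∉ Design.
(c): only 4 candidates remain for Design, so all are in.
(d): only 5 candidates remain for Planning, so all are in.

Planning = {Chen, Gus, Hira, Sven, Xiulan}; Design = {Chen, Gus, Hira, Sven}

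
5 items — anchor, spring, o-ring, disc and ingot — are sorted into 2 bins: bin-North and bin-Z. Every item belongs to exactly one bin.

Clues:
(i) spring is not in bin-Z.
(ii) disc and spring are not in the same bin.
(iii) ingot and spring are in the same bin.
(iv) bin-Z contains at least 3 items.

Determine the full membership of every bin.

bin-North = {ingot, spring}; bin-Z = {anchor, disc, o-ring}

From (i): spring ∉ bin-Z.
(iii): ingot matches spring: ingot ∉ bin-Z.
(iv): only 3 candidates remain for bin-Z, so all are in.
Only one bin left: spring ∈ bin-North.
Only one bin left: ingot ∈ bin-North.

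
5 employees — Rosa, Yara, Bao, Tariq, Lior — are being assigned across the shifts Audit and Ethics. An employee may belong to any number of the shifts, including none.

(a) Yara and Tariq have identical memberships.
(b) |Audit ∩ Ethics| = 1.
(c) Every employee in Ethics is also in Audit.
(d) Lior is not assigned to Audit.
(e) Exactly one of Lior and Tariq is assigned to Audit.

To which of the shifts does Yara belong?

From (d): Lior ∉ Audit.
(c) contrapositive: Lior ∉ Ethics.
(e) (exactly one): Tariq ∈ Audit.
(a): Yara matches Tariq: Yara ∈ Audit.
Suppose Yara ∈ Ethics: no assignment then satisfies all the clues, so Yara ∉ Ethics.

Yara: Audit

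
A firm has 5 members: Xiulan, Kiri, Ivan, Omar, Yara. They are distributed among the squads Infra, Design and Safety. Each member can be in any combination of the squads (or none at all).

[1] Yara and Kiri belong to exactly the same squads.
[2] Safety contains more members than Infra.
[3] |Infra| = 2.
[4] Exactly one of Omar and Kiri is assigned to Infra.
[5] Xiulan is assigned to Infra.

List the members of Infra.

Infra = {Omar, Xiulan}

From (5): Xiulan ∈ Infra.
Suppose Kiri ∈ Infra: no assignment then satisfies all the clues, so Kiri ∉ Infra.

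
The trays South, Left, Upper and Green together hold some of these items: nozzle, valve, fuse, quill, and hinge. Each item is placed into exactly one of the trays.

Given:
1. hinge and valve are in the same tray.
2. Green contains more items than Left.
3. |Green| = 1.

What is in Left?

Left = {}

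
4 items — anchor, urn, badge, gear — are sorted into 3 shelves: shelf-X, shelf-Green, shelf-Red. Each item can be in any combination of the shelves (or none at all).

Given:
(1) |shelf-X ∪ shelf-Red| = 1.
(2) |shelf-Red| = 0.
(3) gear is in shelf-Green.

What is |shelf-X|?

1

From (3): gear ∈ shelf-Green.
(2): shelf-Red already has 0, so the rest are out.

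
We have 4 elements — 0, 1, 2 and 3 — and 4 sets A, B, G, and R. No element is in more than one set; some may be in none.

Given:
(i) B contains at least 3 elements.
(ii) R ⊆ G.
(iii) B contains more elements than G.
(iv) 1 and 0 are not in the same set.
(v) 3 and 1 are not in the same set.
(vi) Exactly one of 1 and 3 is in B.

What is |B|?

3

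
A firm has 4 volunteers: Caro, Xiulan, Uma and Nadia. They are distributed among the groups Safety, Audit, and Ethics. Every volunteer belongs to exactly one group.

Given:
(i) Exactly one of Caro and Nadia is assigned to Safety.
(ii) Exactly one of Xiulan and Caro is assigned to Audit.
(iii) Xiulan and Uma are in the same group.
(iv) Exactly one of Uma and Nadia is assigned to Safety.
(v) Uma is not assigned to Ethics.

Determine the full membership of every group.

Safety = {Nadia}; Audit = {Uma, Xiulan}; Ethics = {Caro}

From (v): Uma ∉ Ethics.
(iii): Xiulan matches Uma: Xiulan ∉ Ethics.
Suppose Caro ∈ Safety: no assignment then satisfies all the clues, so Caro ∉ Safety.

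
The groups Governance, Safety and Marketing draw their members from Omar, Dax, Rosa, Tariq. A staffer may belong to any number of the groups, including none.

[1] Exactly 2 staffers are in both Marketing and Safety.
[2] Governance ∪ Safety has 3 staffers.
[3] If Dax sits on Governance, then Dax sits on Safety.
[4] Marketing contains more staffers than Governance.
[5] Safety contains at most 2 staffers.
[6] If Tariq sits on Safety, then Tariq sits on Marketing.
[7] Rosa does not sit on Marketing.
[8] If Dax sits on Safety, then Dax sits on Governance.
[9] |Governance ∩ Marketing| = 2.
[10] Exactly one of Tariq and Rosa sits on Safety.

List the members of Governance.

Governance = {Dax, Omar}

From (7): Rosa ∉ Marketing.
Suppose Omar ∉ Governance: no assignment then satisfies all the clues, so Omar ∈ Governance.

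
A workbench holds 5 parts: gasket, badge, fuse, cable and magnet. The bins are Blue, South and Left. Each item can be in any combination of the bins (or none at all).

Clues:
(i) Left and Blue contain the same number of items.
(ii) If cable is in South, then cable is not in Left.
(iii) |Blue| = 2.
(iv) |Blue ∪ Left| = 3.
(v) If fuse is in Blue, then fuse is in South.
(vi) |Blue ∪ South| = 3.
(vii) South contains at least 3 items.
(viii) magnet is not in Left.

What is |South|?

3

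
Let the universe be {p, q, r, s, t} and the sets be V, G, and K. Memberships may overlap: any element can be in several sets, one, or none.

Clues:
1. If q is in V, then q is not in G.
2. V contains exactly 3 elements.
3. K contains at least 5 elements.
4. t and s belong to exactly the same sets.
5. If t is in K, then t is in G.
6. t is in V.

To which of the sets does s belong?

s: G, K, V

From (6): t ∈ V.
(3): only 5 candidates remain for K, so all are in.
(4): s matches t: s ∈ V.
(5): t ∈ G.
(4): s matches t: s ∈ G.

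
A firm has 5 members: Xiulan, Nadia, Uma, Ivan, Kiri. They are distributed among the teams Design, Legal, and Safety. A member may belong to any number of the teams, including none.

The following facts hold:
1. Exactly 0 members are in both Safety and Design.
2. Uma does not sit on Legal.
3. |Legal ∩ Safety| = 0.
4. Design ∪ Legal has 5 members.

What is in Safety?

Safety = {}

From (2): Uma ∉ Legal.
Suppose Xiulan ∈ Safety: no assignment then satisfies all the clues, so Xiulan ∉ Safety.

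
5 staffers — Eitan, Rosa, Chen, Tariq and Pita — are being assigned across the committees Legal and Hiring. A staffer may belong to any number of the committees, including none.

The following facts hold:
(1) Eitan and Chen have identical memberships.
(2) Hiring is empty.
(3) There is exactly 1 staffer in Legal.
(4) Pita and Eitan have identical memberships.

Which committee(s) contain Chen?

Chen: none

(2): Hiring already has 0, so the rest are out.
Suppose Chen ∈ Legal: no assignment then satisfies all the clues, so Chen ∉ Legal.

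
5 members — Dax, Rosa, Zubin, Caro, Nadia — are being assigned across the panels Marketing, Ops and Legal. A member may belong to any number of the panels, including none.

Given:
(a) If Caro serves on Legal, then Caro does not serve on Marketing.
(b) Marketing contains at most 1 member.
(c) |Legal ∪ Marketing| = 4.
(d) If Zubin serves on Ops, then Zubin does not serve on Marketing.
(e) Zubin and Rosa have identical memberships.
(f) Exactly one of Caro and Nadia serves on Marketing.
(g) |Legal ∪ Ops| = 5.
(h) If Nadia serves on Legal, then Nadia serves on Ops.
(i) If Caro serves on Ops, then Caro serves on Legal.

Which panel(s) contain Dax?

Dax: Ops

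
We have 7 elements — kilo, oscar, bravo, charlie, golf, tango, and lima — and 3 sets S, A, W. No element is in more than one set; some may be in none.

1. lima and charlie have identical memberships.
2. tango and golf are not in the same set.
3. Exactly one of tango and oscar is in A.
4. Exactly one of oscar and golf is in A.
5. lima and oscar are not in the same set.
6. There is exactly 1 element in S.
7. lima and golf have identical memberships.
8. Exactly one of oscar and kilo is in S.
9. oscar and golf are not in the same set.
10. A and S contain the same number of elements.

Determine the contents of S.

S = {kilo}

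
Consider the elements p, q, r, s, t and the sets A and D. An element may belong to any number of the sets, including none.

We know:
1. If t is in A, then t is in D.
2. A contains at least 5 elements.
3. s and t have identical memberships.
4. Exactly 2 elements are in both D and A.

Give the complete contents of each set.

A = {p, q, r, s, t}; D = {s, t}

(2): only 5 candidates remain for A, so all are in.
(1): t ∈ D.
(3): s matches t: s ∈ D.
Suppose p ∈ D: no assignment then satisfies all the clues, so p ∉ D.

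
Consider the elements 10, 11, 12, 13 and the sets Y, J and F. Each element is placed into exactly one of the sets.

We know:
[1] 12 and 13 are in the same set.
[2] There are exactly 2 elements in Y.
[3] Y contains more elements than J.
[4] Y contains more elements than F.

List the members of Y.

Y = {12, 13}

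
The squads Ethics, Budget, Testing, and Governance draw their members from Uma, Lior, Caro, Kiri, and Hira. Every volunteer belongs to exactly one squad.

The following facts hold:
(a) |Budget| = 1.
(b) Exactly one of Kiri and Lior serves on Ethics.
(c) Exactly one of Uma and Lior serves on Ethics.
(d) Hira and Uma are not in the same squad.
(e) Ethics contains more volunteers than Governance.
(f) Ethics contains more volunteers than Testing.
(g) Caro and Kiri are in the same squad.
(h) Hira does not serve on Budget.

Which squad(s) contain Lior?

Lior: Budget

From (h): Hira ∉ Budget.
Suppose Lior ∈ Ethics: no assignment then satisfies all the clues, so Lior ∉ Ethics.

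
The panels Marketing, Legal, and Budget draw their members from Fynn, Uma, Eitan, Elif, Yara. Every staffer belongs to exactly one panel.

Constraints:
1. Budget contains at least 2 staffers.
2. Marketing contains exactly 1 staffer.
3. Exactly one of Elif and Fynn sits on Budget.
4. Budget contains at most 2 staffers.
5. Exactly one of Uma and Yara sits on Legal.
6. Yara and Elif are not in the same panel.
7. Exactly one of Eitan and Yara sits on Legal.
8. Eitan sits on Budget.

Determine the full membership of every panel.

Marketing = {Uma}; Legal = {Fynn, Yara}; Budget = {Eitan, Elif}

From (8): Eitan ∈ Budget.
(7) (exactly one): Yara ∈ Legal.
(5) (exactly one): Uma ∉ Legal.
(6): Elif ∉ Legal.
Suppose Fynn ∈ Marketing: no assignment then satisfies all the clues, so Fynn ∉ Marketing.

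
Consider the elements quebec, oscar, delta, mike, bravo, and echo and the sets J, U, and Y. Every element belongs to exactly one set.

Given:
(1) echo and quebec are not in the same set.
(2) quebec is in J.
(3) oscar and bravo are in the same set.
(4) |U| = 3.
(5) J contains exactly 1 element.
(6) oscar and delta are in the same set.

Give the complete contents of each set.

J = {quebec}; U = {bravo, delta, oscar}; Y = {echo, mike}

From (2): quebec ∈ J.
(1): echo ∉ J.
(5): J already has 1, so the rest are out.
Suppose oscar ∉ U: no assignment then satisfies all the clues, so oscar ∈ U.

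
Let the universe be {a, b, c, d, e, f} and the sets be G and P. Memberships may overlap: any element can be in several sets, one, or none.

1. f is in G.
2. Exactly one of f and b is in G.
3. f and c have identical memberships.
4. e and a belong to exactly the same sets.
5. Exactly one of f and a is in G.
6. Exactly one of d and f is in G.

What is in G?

From (1): f ∈ G.
(2) (exactly one): b ∉ G.
(3): c matches f: c ∈ G.
(5) (exactly one): a ∉ G.
(6) (exactly one): d ∉ G.
(4): e matches a: e ∉ G.

G = {c, f}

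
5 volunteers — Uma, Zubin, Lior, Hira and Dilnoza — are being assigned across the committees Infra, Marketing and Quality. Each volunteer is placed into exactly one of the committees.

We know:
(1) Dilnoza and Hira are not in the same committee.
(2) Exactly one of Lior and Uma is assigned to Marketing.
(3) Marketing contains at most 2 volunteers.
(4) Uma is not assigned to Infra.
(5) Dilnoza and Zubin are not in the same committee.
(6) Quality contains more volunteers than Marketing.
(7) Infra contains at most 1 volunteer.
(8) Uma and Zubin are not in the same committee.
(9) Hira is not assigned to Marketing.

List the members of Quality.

Quality = {Hira, Lior, Zubin}

From (4): Uma ∉ Infra.
From (9): Hira ∉ Marketing.
Suppose Uma ∈ Quality: no assignment then satisfies all the clues, so Uma ∉ Quality.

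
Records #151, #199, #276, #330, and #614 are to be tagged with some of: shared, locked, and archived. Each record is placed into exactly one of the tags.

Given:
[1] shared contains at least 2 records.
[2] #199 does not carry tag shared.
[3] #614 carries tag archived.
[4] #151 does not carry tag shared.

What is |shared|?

From (2): #199 ∉ shared.
From (3): #614 ∈ archived.
From (4): #151 ∉ shared.
(1): only 2 candidates remain for shared, so all are in.

2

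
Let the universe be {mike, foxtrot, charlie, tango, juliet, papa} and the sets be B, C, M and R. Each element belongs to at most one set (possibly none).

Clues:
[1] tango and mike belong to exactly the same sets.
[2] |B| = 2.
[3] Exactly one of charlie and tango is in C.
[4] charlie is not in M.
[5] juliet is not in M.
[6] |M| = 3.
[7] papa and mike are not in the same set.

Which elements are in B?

From (4): charlie ∉ M.
From (5): juliet ∉ M.
Suppose mike ∈ B: no assignment then satisfies all the clues, so mike ∉ B.

B = {juliet, papa}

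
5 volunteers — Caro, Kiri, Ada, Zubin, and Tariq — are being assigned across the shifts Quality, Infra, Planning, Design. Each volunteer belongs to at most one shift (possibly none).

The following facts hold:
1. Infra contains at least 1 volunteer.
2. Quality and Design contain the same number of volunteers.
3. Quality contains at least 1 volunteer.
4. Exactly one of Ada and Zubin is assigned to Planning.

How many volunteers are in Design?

1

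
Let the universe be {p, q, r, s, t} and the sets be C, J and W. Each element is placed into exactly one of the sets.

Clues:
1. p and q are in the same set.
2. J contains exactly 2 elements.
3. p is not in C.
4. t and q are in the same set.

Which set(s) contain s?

s: J

From (3): p ∉ C.
(1): q matches p: q ∉ C.
(4): t matches q: t ∉ C.
Suppose s ∈ C: no assignment then satisfies all the clues, so s ∉ C.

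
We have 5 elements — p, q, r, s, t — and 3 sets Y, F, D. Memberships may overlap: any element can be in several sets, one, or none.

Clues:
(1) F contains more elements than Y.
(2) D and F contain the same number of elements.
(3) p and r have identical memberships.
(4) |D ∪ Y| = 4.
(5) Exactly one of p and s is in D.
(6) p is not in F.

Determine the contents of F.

From (6): p ∉ F.
(3): r matches p: r ∉ F.
Suppose q ∉ F: no assignment then satisfies all the clues, so q ∈ F.

F = {q, s, t}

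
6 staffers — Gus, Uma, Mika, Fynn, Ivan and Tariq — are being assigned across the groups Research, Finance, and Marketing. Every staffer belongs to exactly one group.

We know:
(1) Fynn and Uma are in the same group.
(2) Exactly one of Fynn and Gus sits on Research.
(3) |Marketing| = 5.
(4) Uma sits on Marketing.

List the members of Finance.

Finance = {}

From (4): Uma ∈ Marketing.
(1): Fynn matches Uma: Fynn ∉ Research.
(1): Fynn matches Uma: Fynn ∉ Finance.
(1): Fynn matches Uma: Fynn ∈ Marketing.
(2) (exactly one): Gus ∈ Research.
(3): only 5 candidates remain for Marketing, so all are in.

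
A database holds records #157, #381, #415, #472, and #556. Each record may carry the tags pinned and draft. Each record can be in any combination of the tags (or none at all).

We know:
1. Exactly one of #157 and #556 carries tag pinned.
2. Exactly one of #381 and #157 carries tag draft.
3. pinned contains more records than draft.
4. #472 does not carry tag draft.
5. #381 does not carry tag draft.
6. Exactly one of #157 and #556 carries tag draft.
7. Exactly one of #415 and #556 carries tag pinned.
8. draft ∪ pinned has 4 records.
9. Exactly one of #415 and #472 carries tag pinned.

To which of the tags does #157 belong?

#157: draft

From (4): #472 ∉ draft.
From (5): #381 ∉ draft.
(2) (exactly one): #157 ∈ draft.
(6) (exactly one): #556 ∉ draft.
Suppose #157 ∈ pinned: no assignment then satisfies all the clues, so #157 ∉ pinned.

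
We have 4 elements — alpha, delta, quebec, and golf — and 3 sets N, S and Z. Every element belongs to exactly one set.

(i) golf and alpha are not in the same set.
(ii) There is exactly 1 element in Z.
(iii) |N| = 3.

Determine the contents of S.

S = {}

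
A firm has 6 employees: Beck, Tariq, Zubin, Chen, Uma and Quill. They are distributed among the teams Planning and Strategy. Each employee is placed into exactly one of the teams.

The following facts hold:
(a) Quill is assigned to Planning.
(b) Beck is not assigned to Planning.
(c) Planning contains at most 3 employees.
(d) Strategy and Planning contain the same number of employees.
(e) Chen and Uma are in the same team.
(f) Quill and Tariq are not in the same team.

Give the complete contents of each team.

Planning = {Chen, Quill, Uma}; Strategy = {Beck, Tariq, Zubin}

From (a): Quill ∈ Planning.
From (b): Beck ∉ Planning.
(f): Tariq ∉ Planning.
Only one team left: Beck ∈ Strategy.
Only one team left: Tariq ∈ Strategy.
Suppose Zubin ∈ Planning: no assignment then satisfies all the clues, so Zubin ∉ Planning.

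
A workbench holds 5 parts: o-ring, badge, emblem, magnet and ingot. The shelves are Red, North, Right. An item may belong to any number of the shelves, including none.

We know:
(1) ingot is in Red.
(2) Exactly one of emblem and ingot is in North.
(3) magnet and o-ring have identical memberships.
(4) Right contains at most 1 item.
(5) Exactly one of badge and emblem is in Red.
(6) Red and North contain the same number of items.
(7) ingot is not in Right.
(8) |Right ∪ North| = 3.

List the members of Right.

Right = {emblem}

From (1): ingot ∈ Red.
From (7): ingot ∉ Right.
Suppose o-ring ∈ Right: no assignment then satisfies all the clues, so o-ring ∉ Right.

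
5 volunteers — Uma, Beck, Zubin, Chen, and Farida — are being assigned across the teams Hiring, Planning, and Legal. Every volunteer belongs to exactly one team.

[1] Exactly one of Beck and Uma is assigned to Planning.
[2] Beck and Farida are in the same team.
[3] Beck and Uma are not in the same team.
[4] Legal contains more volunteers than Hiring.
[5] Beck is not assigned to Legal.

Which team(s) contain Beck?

Beck: Planning

From (5): Beck ∉ Legal.
(2): Farida matches Beck: Farida ∉ Legal.
Suppose Beck ∈ Hiring: no assignment then satisfies all the clues, so Beck ∉ Hiring.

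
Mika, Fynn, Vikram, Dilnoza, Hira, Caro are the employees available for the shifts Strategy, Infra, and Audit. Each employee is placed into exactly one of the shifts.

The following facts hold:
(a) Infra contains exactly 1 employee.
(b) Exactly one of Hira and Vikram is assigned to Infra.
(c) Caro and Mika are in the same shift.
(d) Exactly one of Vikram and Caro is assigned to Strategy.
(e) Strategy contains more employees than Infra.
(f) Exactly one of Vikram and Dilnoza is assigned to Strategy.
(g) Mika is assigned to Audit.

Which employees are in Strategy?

Strategy = {Fynn, Vikram}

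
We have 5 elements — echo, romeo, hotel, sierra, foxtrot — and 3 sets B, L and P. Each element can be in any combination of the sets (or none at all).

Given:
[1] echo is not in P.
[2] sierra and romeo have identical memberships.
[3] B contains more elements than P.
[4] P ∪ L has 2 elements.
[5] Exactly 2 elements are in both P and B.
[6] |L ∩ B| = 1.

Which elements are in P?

P = {foxtrot, hotel}

From (1): echo ∉ P.
Suppose romeo ∈ P: no assignment then satisfies all the clues, so romeo ∉ P.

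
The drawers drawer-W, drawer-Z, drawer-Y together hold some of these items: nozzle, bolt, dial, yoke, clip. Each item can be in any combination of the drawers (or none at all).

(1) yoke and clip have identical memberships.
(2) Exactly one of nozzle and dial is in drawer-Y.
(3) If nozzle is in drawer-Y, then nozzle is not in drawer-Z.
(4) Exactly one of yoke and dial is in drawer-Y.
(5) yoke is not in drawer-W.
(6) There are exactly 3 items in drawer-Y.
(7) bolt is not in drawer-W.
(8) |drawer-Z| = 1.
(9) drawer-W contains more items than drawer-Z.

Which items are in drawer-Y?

drawer-Y = {clip, nozzle, yoke}

From (5): yoke ∉ drawer-W.
From (7): bolt ∉ drawer-W.
(1): clip matches yoke: clip ∉ drawer-W.
Suppose nozzle ∉ drawer-Y: no assignment then satisfies all the clues, so nozzle ∈ drawer-Y.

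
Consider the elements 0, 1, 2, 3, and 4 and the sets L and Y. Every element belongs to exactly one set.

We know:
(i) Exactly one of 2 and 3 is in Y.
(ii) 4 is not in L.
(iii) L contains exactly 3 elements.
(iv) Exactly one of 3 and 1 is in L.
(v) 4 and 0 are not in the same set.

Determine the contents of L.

L = {0, 1, 2}

From (ii): 4 ∉ L.
Only one set left: 4 ∈ Y.
(v): 0 ∉ Y.
Only one set left: 0 ∈ L.
Suppose 1 ∉ L: no assignment then satisfies all the clues, so 1 ∈ L.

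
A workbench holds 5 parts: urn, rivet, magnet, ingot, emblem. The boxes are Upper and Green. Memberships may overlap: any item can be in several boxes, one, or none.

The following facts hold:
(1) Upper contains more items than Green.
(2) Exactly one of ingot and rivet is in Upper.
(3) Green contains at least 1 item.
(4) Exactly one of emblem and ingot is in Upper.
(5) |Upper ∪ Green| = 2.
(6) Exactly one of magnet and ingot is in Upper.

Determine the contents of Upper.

Upper = {ingot, urn}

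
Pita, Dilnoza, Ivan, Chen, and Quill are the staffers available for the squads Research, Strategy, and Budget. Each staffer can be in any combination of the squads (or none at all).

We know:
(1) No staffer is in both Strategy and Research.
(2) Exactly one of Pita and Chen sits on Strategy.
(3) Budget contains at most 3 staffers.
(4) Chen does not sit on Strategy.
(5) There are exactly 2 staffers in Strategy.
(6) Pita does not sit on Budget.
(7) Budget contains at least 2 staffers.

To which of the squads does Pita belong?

From (4): Chen ∉ Strategy.
From (6): Pita ∉ Budget.
(2) (exactly one): Pita ∈ Strategy.
(1) (disjoint): Pita ∉ Research.

Pita: Strategy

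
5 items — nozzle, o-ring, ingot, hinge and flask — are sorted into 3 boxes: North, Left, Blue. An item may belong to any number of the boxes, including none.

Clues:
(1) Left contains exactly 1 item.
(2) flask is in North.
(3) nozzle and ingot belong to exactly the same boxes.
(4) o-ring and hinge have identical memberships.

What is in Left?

Left = {flask}

From (2): flask ∈ North.
Suppose nozzle ∈ Left: no assignment then satisfies all the clues, so nozzle ∉ Left.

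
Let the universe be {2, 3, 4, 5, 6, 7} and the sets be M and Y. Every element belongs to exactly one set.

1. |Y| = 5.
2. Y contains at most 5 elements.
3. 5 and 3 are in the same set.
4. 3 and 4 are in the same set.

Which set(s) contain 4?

4: Y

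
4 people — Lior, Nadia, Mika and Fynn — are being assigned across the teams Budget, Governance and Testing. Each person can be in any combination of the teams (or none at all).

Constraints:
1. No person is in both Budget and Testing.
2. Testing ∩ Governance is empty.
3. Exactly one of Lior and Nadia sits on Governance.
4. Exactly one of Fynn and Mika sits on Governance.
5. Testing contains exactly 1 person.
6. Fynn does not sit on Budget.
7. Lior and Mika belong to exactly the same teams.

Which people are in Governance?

Governance = {Lior, Mika}

From (6): Fynn ∉ Budget.
Suppose Lior ∉ Governance: no assignment then satisfies all the clues, so Lior ∈ Governance.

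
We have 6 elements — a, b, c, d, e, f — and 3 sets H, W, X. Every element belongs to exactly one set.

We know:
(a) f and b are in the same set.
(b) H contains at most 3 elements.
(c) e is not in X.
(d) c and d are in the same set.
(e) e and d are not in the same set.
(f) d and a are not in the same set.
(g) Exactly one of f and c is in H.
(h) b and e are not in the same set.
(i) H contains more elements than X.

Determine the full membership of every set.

H = {a, b, f}; W = {e}; X = {c, d}

From (c): e ∉ X.
Suppose a ∉ H: no assignment then satisfies all the clues, so a ∈ H.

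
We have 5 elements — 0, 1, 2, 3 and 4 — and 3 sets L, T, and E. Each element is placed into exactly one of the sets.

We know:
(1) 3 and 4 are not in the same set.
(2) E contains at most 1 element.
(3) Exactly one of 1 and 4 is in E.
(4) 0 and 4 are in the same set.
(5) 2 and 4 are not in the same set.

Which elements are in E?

E = {1}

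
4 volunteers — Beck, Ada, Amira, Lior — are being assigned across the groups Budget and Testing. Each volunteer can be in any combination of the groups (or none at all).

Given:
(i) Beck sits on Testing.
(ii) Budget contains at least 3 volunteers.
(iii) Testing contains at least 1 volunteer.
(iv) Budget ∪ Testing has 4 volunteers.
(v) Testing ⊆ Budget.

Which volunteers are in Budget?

Budget = {Ada, Amira, Beck, Lior}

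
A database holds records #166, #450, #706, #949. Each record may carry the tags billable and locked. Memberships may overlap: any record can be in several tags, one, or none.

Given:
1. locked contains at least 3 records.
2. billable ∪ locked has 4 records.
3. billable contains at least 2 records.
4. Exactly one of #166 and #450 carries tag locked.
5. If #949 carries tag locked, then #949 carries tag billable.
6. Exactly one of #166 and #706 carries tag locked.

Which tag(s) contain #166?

#166: billable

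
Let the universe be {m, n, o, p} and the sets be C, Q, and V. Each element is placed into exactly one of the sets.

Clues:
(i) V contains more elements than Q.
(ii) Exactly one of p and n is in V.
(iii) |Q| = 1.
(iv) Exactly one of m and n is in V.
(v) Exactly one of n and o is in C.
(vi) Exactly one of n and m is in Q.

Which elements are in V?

V = {m, p}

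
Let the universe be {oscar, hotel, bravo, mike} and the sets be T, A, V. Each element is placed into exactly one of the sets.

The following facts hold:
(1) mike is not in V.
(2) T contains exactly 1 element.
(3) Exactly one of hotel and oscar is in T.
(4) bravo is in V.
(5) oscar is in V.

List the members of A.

A = {mike}

From (1): mike ∉ V.
From (4): bravo ∈ V.
From (5): oscar ∈ V.
(3) (exactly one): hotel ∈ T.
(2): T already has 1, so the rest are out.
Only one set left: mike ∈ A.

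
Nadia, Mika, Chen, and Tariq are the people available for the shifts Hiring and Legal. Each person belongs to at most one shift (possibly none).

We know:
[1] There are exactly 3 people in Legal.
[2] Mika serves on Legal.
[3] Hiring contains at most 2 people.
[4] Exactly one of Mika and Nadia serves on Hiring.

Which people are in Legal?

From (2): Mika ∈ Legal.
(4) (exactly one): Nadia ∈ Hiring.
(1): only 3 candidates remain for Legal, so all are in.

Legal = {Chen, Mika, Tariq}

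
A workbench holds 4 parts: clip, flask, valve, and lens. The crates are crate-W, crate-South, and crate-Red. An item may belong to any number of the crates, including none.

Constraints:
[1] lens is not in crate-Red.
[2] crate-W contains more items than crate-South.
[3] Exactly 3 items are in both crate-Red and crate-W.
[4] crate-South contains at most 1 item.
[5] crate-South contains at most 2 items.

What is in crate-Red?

crate-Red = {clip, flask, valve}

From (1): lens ∉ crate-Red.
Suppose clip ∉ crate-Red: no assignment then satisfies all the clues, so clip ∈ crate-Red.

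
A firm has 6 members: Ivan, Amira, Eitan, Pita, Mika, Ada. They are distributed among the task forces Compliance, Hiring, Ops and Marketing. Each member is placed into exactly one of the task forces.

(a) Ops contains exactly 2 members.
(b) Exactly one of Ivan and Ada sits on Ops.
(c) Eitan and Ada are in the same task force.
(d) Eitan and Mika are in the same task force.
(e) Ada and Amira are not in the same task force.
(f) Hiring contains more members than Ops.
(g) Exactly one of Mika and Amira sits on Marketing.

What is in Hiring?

Hiring = {Ada, Eitan, Mika}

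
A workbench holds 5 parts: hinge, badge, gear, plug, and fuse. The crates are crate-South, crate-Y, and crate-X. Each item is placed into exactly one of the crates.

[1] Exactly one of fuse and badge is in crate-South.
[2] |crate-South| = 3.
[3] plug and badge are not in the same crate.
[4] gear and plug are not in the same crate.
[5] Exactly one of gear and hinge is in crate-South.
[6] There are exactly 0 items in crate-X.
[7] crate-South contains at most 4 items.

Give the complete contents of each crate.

crate-South = {fuse, hinge, plug}; crate-Y = {badge, gear}; crate-X = {}

(6): crate-X already has 0, so the rest are out.
Suppose hinge ∉ crate-South: no assignment then satisfies all the clues, so hinge ∈ crate-South.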